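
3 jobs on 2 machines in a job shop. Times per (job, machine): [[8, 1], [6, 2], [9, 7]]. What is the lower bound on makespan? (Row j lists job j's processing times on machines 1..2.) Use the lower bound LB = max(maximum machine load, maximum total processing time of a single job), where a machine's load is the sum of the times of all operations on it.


Machine loads:
  Machine 1: 8 + 6 + 9 = 23
  Machine 2: 1 + 2 + 7 = 10
Max machine load = 23
Job totals:
  Job 1: 9
  Job 2: 8
  Job 3: 16
Max job total = 16
Lower bound = max(23, 16) = 23

23


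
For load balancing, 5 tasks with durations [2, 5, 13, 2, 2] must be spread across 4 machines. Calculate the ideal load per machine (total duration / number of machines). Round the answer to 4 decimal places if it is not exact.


Total processing time = 2 + 5 + 13 + 2 + 2 = 24
Number of machines = 4
Ideal balanced load = 24 / 4 = 6.0

6.0


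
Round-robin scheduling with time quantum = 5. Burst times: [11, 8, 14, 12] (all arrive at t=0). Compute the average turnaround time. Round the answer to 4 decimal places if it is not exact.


Time quantum = 5
Execution trace:
  J1 runs 5 units, time = 5
  J2 runs 5 units, time = 10
  J3 runs 5 units, time = 15
  J4 runs 5 units, time = 20
  J1 runs 5 units, time = 25
  J2 runs 3 units, time = 28
  J3 runs 5 units, time = 33
  J4 runs 5 units, time = 38
  J1 runs 1 units, time = 39
  J3 runs 4 units, time = 43
  J4 runs 2 units, time = 45
Finish times: [39, 28, 43, 45]
Average turnaround = 155/4 = 38.75

38.75


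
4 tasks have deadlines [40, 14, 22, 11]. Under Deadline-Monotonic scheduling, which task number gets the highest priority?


Sort tasks by relative deadline (ascending):
  Task 4: deadline = 11
  Task 2: deadline = 14
  Task 3: deadline = 22
  Task 1: deadline = 40
Priority order (highest first): [4, 2, 3, 1]
Highest priority task = 4

4


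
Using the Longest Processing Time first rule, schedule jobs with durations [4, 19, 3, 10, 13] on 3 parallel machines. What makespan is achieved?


Sort jobs in decreasing order (LPT): [19, 13, 10, 4, 3]
Assign each job to the least loaded machine:
  Machine 1: jobs [19], load = 19
  Machine 2: jobs [13, 3], load = 16
  Machine 3: jobs [10, 4], load = 14
Makespan = max load = 19

19


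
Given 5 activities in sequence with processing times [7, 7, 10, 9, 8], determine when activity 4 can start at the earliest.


Activity 4 starts after activities 1 through 3 complete.
Predecessor durations: [7, 7, 10]
ES = 7 + 7 + 10 = 24

24


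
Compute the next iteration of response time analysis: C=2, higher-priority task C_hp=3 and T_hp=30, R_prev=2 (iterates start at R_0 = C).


R_next = C + ceil(R_prev / T_hp) * C_hp
ceil(2 / 30) = ceil(0.0667) = 1
Interference = 1 * 3 = 3
R_next = 2 + 3 = 5

5


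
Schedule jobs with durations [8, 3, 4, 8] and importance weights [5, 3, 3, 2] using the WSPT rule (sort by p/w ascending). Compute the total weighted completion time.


Compute p/w ratios and sort ascending (WSPT): [(3, 3), (4, 3), (8, 5), (8, 2)]
Compute weighted completion times:
  Job (p=3,w=3): C=3, w*C=3*3=9
  Job (p=4,w=3): C=7, w*C=3*7=21
  Job (p=8,w=5): C=15, w*C=5*15=75
  Job (p=8,w=2): C=23, w*C=2*23=46
Total weighted completion time = 151

151


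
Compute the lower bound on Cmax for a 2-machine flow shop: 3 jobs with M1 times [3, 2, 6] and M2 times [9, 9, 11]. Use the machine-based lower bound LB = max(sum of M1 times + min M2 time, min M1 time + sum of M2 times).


LB1 = sum(M1 times) + min(M2 times) = 11 + 9 = 20
LB2 = min(M1 times) + sum(M2 times) = 2 + 29 = 31
Lower bound = max(LB1, LB2) = max(20, 31) = 31

31


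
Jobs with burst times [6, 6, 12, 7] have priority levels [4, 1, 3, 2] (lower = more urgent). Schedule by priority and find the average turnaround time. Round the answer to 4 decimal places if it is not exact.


Sort by priority (ascending = highest first):
Order: [(1, 6), (2, 7), (3, 12), (4, 6)]
Completion times:
  Priority 1, burst=6, C=6
  Priority 2, burst=7, C=13
  Priority 3, burst=12, C=25
  Priority 4, burst=6, C=31
Average turnaround = 75/4 = 18.75

18.75


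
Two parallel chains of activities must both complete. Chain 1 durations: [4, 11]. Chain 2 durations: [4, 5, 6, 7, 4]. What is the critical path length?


Path A total = 4 + 11 = 15
Path B total = 4 + 5 + 6 + 7 + 4 = 26
Critical path = longest path = max(15, 26) = 26

26


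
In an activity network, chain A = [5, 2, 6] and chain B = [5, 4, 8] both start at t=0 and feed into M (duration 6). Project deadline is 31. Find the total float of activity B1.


Forward pass: ES(B1) = sum of predecessors on chain B = 0
EF = ES + duration = 0 + 5 = 5
Backward pass: LF(M) = deadline = 31; LS(M) = 31 - 6 = 25
LF(B1) = LS(M) - sum(successors on chain B) = 25 - 12 = 13
LS = LF - duration = 13 - 5 = 8
Total float = LS - ES = 8 - 0 = 8

8


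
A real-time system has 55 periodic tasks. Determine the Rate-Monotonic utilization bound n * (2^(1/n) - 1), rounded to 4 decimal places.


Compute 2^(1/55) = 1.0126824244
Subtract 1: 1.0126824244 - 1 = 0.0126824244
Multiply by n: 55 * 0.0126824244 = 0.6975333420
Round to 4 dp: 0.6975

0.6975


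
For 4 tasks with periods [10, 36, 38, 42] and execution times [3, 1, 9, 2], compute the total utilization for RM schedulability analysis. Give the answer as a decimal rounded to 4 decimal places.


Compute individual utilizations (exact fractions):
  Task 1: C/T = 3/10 (approx. 0.3)
  Task 2: C/T = 1/36 (approx. 0.0278)
  Task 3: C/T = 9/38 (approx. 0.2368)
  Task 4: C/T = 2/42 = 1/21 (approx. 0.0476)
Total utilization U = 3/10 + 1/36 + 9/38 + 1/21 = 14657/23940
Rounded to 4 decimal places: U = 0.6122
RM (Liu & Layland) bound for 4 tasks = 0.756828; compare with U = 14657/23940 (approx. 0.612239)
U <= bound, so schedulable by RM sufficient condition.

0.6122


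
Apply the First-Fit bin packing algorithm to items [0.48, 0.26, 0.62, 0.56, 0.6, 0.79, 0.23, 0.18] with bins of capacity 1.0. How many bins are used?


Place items sequentially using First-Fit:
  Item 0.48 -> new Bin 1
  Item 0.26 -> Bin 1 (now 0.74)
  Item 0.62 -> new Bin 2
  Item 0.56 -> new Bin 3
  Item 0.6 -> new Bin 4
  Item 0.79 -> new Bin 5
  Item 0.23 -> Bin 1 (now 0.97)
  Item 0.18 -> Bin 2 (now 0.8)
Total bins used = 5

5


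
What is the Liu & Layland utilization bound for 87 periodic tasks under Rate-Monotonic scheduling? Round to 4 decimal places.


Compute 2^(1/87) = 1.0079990316
Subtract 1: 1.0079990316 - 1 = 0.0079990316
Multiply by n: 87 * 0.0079990316 = 0.6959157492
Round to 4 dp: 0.6959

0.6959


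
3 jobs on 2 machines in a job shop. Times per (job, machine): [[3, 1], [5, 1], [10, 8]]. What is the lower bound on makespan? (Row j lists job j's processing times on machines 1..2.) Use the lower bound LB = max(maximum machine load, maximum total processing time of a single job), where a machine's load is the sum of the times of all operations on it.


Machine loads:
  Machine 1: 3 + 5 + 10 = 18
  Machine 2: 1 + 1 + 8 = 10
Max machine load = 18
Job totals:
  Job 1: 4
  Job 2: 6
  Job 3: 18
Max job total = 18
Lower bound = max(18, 18) = 18

18


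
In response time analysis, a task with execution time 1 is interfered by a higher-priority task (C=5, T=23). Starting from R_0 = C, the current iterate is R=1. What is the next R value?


R_next = C + ceil(R_prev / T_hp) * C_hp
ceil(1 / 23) = ceil(0.0435) = 1
Interference = 1 * 5 = 5
R_next = 1 + 5 = 6

6


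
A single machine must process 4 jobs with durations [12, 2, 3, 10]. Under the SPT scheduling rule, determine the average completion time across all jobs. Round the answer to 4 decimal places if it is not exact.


Sort jobs by processing time (SPT order): [2, 3, 10, 12]
Compute completion times sequentially:
  Job 1: processing = 2, completes at 2
  Job 2: processing = 3, completes at 5
  Job 3: processing = 10, completes at 15
  Job 4: processing = 12, completes at 27
Sum of completion times = 49
Average completion time = 49/4 = 12.25

12.25


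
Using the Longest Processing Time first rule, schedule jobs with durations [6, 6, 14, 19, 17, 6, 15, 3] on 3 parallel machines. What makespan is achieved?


Sort jobs in decreasing order (LPT): [19, 17, 15, 14, 6, 6, 6, 3]
Assign each job to the least loaded machine:
  Machine 1: jobs [19, 6, 3], load = 28
  Machine 2: jobs [17, 6, 6], load = 29
  Machine 3: jobs [15, 14], load = 29
Makespan = max load = 29

29


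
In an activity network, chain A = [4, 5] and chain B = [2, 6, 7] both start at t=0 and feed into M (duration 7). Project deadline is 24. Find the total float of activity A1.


Forward pass: ES(A1) = sum of predecessors on chain A = 0
EF = ES + duration = 0 + 4 = 4
Backward pass: LF(M) = deadline = 24; LS(M) = 24 - 7 = 17
LF(A1) = LS(M) - sum(successors on chain A) = 17 - 5 = 12
LS = LF - duration = 12 - 4 = 8
Total float = LS - ES = 8 - 0 = 8

8


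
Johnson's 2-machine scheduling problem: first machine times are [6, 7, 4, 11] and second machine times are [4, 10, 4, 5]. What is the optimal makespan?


Apply Johnson's rule:
  Group 1 (a <= b): [(3, 4, 4), (2, 7, 10)]
  Group 2 (a > b): [(4, 11, 5), (1, 6, 4)]
Optimal job order: [3, 2, 4, 1]
Schedule:
  Job 3: M1 done at 4, M2 done at 8
  Job 2: M1 done at 11, M2 done at 21
  Job 4: M1 done at 22, M2 done at 27
  Job 1: M1 done at 28, M2 done at 32
Makespan = 32

32


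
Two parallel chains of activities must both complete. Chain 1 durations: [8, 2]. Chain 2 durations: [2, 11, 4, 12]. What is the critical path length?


Path A total = 8 + 2 = 10
Path B total = 2 + 11 + 4 + 12 = 29
Critical path = longest path = max(10, 29) = 29

29


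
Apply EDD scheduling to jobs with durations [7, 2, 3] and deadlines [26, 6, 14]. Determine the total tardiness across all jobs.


Sort by due date (EDD order): [(2, 6), (3, 14), (7, 26)]
Compute completion times and tardiness:
  Job 1: p=2, d=6, C=2, tardiness=max(0,2-6)=0
  Job 2: p=3, d=14, C=5, tardiness=max(0,5-14)=0
  Job 3: p=7, d=26, C=12, tardiness=max(0,12-26)=0
Total tardiness = 0

0


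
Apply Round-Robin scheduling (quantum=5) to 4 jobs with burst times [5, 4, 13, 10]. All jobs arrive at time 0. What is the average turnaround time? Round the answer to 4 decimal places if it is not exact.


Time quantum = 5
Execution trace:
  J1 runs 5 units, time = 5
  J2 runs 4 units, time = 9
  J3 runs 5 units, time = 14
  J4 runs 5 units, time = 19
  J3 runs 5 units, time = 24
  J4 runs 5 units, time = 29
  J3 runs 3 units, time = 32
Finish times: [5, 9, 32, 29]
Average turnaround = 75/4 = 18.75

18.75


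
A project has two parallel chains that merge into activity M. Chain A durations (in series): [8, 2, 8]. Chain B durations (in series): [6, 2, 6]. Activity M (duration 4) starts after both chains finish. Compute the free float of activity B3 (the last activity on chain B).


ES(B3) = sum of predecessors on chain B = 8
EF(B3) = ES + duration = 8 + 6 = 14
Successor of B3 is M. ES(M) = max(sum(A), sum(B)) = max(18, 14) = 18
Free float = ES(successor) - EF(current) = 18 - 14 = 4

4


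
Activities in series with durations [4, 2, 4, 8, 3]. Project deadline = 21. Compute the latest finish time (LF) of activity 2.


LF(activity 2) = deadline - sum of successor durations
Successors: activities 3 through 5 with durations [4, 8, 3]
Sum of successor durations = 15
LF = 21 - 15 = 6

6


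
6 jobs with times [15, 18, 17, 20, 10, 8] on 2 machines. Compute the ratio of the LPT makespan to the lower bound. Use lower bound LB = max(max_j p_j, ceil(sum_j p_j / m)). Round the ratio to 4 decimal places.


LPT order: [20, 18, 17, 15, 10, 8]
Machine loads after assignment: [45, 43]
LPT makespan = 45
Lower bound = max(max_job, ceil(total/2)) = max(20, 44) = 44
Ratio = 45 / 44 = 1.0227

1.0227


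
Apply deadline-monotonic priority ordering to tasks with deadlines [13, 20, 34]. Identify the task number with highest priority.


Sort tasks by relative deadline (ascending):
  Task 1: deadline = 13
  Task 2: deadline = 20
  Task 3: deadline = 34
Priority order (highest first): [1, 2, 3]
Highest priority task = 1

1


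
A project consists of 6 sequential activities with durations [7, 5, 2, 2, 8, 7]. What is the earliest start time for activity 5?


Activity 5 starts after activities 1 through 4 complete.
Predecessor durations: [7, 5, 2, 2]
ES = 7 + 5 + 2 + 2 = 16

16


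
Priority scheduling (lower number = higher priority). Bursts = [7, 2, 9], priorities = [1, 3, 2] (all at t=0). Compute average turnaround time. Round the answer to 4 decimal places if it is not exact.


Sort by priority (ascending = highest first):
Order: [(1, 7), (2, 9), (3, 2)]
Completion times:
  Priority 1, burst=7, C=7
  Priority 2, burst=9, C=16
  Priority 3, burst=2, C=18
Average turnaround = 41/3 = 13.6667

13.6667


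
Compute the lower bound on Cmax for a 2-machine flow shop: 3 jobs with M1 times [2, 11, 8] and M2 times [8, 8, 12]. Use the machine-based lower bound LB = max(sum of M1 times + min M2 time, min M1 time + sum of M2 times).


LB1 = sum(M1 times) + min(M2 times) = 21 + 8 = 29
LB2 = min(M1 times) + sum(M2 times) = 2 + 28 = 30
Lower bound = max(LB1, LB2) = max(29, 30) = 30

30


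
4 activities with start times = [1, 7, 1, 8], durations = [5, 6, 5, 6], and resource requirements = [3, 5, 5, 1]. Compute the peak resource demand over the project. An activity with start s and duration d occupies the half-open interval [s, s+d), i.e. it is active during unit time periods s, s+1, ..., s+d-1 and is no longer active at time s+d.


Each activity i is active on [start_i, start_i + duration_i).
Compute total resource usage per time slot:
  t=0: active resources = [], total = 0
  t=1: active resources = [3, 5], total = 8
  t=2: active resources = [3, 5], total = 8
  t=3: active resources = [3, 5], total = 8
  t=4: active resources = [3, 5], total = 8
  t=5: active resources = [3, 5], total = 8
  t=6: active resources = [], total = 0
  t=7: active resources = [5], total = 5
  t=8: active resources = [5, 1], total = 6
  t=9: active resources = [5, 1], total = 6
  t=10: active resources = [5, 1], total = 6
  t=11: active resources = [5, 1], total = 6
  t=12: active resources = [5, 1], total = 6
  t=13: active resources = [1], total = 1
Peak resource demand = 8

8


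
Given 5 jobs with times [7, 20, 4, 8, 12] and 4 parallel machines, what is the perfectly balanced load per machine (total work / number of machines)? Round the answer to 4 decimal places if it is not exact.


Total processing time = 7 + 20 + 4 + 8 + 12 = 51
Number of machines = 4
Ideal balanced load = 51 / 4 = 12.75

12.75


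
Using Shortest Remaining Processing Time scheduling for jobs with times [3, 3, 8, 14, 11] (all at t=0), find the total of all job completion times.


Since all jobs arrive at t=0, SRPT equals SPT ordering.
SPT order: [3, 3, 8, 11, 14]
Completion times:
  Job 1: p=3, C=3
  Job 2: p=3, C=6
  Job 3: p=8, C=14
  Job 4: p=11, C=25
  Job 5: p=14, C=39
Total completion time = 3 + 6 + 14 + 25 + 39 = 87

87


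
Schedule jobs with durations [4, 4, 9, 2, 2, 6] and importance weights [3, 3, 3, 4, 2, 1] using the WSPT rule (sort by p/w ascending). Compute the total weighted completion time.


Compute p/w ratios and sort ascending (WSPT): [(2, 4), (2, 2), (4, 3), (4, 3), (9, 3), (6, 1)]
Compute weighted completion times:
  Job (p=2,w=4): C=2, w*C=4*2=8
  Job (p=2,w=2): C=4, w*C=2*4=8
  Job (p=4,w=3): C=8, w*C=3*8=24
  Job (p=4,w=3): C=12, w*C=3*12=36
  Job (p=9,w=3): C=21, w*C=3*21=63
  Job (p=6,w=1): C=27, w*C=1*27=27
Total weighted completion time = 166

166


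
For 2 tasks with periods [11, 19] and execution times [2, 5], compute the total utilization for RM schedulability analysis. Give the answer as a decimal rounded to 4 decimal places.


Compute individual utilizations (exact fractions):
  Task 1: C/T = 2/11 (approx. 0.1818)
  Task 2: C/T = 5/19 (approx. 0.2632)
Total utilization U = 2/11 + 5/19 = 93/209
Rounded to 4 decimal places: U = 0.4450
RM (Liu & Layland) bound for 2 tasks = 0.828427; compare with U = 93/209 (approx. 0.444976)
U <= bound, so schedulable by RM sufficient condition.

0.4450


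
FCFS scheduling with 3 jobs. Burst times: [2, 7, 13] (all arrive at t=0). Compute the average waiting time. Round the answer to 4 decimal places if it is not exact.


FCFS order (as given): [2, 7, 13]
Waiting times:
  Job 1: wait = 0
  Job 2: wait = 2
  Job 3: wait = 9
Sum of waiting times = 11
Average waiting time = 11/3 = 3.6667

3.6667


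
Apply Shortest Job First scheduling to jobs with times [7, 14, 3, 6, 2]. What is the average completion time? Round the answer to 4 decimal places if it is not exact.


SJF order (ascending): [2, 3, 6, 7, 14]
Completion times:
  Job 1: burst=2, C=2
  Job 2: burst=3, C=5
  Job 3: burst=6, C=11
  Job 4: burst=7, C=18
  Job 5: burst=14, C=32
Average completion = 68/5 = 13.6

13.6


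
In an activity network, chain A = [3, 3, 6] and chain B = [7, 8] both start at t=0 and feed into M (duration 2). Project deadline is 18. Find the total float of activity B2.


Forward pass: ES(B2) = sum of predecessors on chain B = 7
EF = ES + duration = 7 + 8 = 15
Backward pass: LF(M) = deadline = 18; LS(M) = 18 - 2 = 16
LF(B2) = LS(M) - sum(successors on chain B) = 16 - 0 = 16
LS = LF - duration = 16 - 8 = 8
Total float = LS - ES = 8 - 7 = 1

1


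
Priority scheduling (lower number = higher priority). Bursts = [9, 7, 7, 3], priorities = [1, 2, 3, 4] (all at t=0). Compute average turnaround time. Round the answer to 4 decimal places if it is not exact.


Sort by priority (ascending = highest first):
Order: [(1, 9), (2, 7), (3, 7), (4, 3)]
Completion times:
  Priority 1, burst=9, C=9
  Priority 2, burst=7, C=16
  Priority 3, burst=7, C=23
  Priority 4, burst=3, C=26
Average turnaround = 74/4 = 18.5

18.5


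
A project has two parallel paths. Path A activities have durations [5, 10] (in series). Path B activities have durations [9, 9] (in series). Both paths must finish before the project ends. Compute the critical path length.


Path A total = 5 + 10 = 15
Path B total = 9 + 9 = 18
Critical path = longest path = max(15, 18) = 18

18


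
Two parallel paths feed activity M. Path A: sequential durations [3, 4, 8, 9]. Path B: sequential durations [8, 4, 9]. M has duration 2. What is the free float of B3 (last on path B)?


ES(B3) = sum of predecessors on chain B = 12
EF(B3) = ES + duration = 12 + 9 = 21
Successor of B3 is M. ES(M) = max(sum(A), sum(B)) = max(24, 21) = 24
Free float = ES(successor) - EF(current) = 24 - 21 = 3

3


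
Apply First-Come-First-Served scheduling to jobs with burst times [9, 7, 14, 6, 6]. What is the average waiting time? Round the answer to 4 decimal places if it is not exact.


FCFS order (as given): [9, 7, 14, 6, 6]
Waiting times:
  Job 1: wait = 0
  Job 2: wait = 9
  Job 3: wait = 16
  Job 4: wait = 30
  Job 5: wait = 36
Sum of waiting times = 91
Average waiting time = 91/5 = 18.2

18.2


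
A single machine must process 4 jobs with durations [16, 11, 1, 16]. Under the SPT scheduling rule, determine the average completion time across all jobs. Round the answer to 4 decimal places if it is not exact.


Sort jobs by processing time (SPT order): [1, 11, 16, 16]
Compute completion times sequentially:
  Job 1: processing = 1, completes at 1
  Job 2: processing = 11, completes at 12
  Job 3: processing = 16, completes at 28
  Job 4: processing = 16, completes at 44
Sum of completion times = 85
Average completion time = 85/4 = 21.25

21.25


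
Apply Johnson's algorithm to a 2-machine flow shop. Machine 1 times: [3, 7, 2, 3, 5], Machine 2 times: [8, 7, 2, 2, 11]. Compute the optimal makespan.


Apply Johnson's rule:
  Group 1 (a <= b): [(3, 2, 2), (1, 3, 8), (5, 5, 11), (2, 7, 7)]
  Group 2 (a > b): [(4, 3, 2)]
Optimal job order: [3, 1, 5, 2, 4]
Schedule:
  Job 3: M1 done at 2, M2 done at 4
  Job 1: M1 done at 5, M2 done at 13
  Job 5: M1 done at 10, M2 done at 24
  Job 2: M1 done at 17, M2 done at 31
  Job 4: M1 done at 20, M2 done at 33
Makespan = 33

33


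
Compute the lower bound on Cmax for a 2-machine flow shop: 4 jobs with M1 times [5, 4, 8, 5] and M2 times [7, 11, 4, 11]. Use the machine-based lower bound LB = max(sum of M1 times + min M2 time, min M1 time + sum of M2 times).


LB1 = sum(M1 times) + min(M2 times) = 22 + 4 = 26
LB2 = min(M1 times) + sum(M2 times) = 4 + 33 = 37
Lower bound = max(LB1, LB2) = max(26, 37) = 37

37


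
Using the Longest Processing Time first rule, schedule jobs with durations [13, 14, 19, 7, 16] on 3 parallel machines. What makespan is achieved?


Sort jobs in decreasing order (LPT): [19, 16, 14, 13, 7]
Assign each job to the least loaded machine:
  Machine 1: jobs [19], load = 19
  Machine 2: jobs [16, 7], load = 23
  Machine 3: jobs [14, 13], load = 27
Makespan = max load = 27

27


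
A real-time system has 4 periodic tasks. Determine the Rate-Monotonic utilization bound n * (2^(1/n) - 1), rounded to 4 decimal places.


Compute 2^(1/4) = 1.1892071150
Subtract 1: 1.1892071150 - 1 = 0.1892071150
Multiply by n: 4 * 0.1892071150 = 0.7568284600
Round to 4 dp: 0.7568

0.7568


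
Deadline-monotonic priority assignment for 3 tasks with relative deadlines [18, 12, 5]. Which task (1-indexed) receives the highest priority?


Sort tasks by relative deadline (ascending):
  Task 3: deadline = 5
  Task 2: deadline = 12
  Task 1: deadline = 18
Priority order (highest first): [3, 2, 1]
Highest priority task = 3

3


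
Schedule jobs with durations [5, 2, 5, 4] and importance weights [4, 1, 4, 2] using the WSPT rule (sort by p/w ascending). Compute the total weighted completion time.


Compute p/w ratios and sort ascending (WSPT): [(5, 4), (5, 4), (2, 1), (4, 2)]
Compute weighted completion times:
  Job (p=5,w=4): C=5, w*C=4*5=20
  Job (p=5,w=4): C=10, w*C=4*10=40
  Job (p=2,w=1): C=12, w*C=1*12=12
  Job (p=4,w=2): C=16, w*C=2*16=32
Total weighted completion time = 104

104


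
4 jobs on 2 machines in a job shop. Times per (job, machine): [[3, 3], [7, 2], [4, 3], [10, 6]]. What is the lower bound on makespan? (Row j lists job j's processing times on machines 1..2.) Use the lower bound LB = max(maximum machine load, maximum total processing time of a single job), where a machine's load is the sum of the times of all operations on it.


Machine loads:
  Machine 1: 3 + 7 + 4 + 10 = 24
  Machine 2: 3 + 2 + 3 + 6 = 14
Max machine load = 24
Job totals:
  Job 1: 6
  Job 2: 9
  Job 3: 7
  Job 4: 16
Max job total = 16
Lower bound = max(24, 16) = 24

24


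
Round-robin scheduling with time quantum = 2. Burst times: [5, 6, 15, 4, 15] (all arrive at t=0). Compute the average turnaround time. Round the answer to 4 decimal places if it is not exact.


Time quantum = 2
Execution trace:
  J1 runs 2 units, time = 2
  J2 runs 2 units, time = 4
  J3 runs 2 units, time = 6
  J4 runs 2 units, time = 8
  J5 runs 2 units, time = 10
  J1 runs 2 units, time = 12
  J2 runs 2 units, time = 14
  J3 runs 2 units, time = 16
  J4 runs 2 units, time = 18
  J5 runs 2 units, time = 20
  J1 runs 1 units, time = 21
  J2 runs 2 units, time = 23
  J3 runs 2 units, time = 25
  J5 runs 2 units, time = 27
  J3 runs 2 units, time = 29
  J5 runs 2 units, time = 31
  J3 runs 2 units, time = 33
  J5 runs 2 units, time = 35
  J3 runs 2 units, time = 37
  J5 runs 2 units, time = 39
  J3 runs 2 units, time = 41
  J5 runs 2 units, time = 43
  J3 runs 1 units, time = 44
  J5 runs 1 units, time = 45
Finish times: [21, 23, 44, 18, 45]
Average turnaround = 151/5 = 30.2

30.2


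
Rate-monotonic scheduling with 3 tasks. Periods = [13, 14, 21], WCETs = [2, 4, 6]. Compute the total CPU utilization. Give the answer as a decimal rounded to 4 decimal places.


Compute individual utilizations (exact fractions):
  Task 1: C/T = 2/13 (approx. 0.1538)
  Task 2: C/T = 4/14 = 2/7 (approx. 0.2857)
  Task 3: C/T = 6/21 = 2/7 (approx. 0.2857)
Total utilization U = 2/13 + 2/7 + 2/7 = 66/91
Rounded to 4 decimal places: U = 0.7253
RM (Liu & Layland) bound for 3 tasks = 0.779763; compare with U = 66/91 (approx. 0.725275)
U <= bound, so schedulable by RM sufficient condition.

0.7253


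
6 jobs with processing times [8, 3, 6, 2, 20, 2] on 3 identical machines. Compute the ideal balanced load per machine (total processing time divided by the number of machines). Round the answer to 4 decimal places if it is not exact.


Total processing time = 8 + 3 + 6 + 2 + 20 + 2 = 41
Number of machines = 3
Ideal balanced load = 41 / 3 = 13.6667

13.6667


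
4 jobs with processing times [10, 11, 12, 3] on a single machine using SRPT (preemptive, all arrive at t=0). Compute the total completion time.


Since all jobs arrive at t=0, SRPT equals SPT ordering.
SPT order: [3, 10, 11, 12]
Completion times:
  Job 1: p=3, C=3
  Job 2: p=10, C=13
  Job 3: p=11, C=24
  Job 4: p=12, C=36
Total completion time = 3 + 13 + 24 + 36 = 76

76


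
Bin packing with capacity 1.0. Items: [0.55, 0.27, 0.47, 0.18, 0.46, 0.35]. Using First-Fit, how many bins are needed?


Place items sequentially using First-Fit:
  Item 0.55 -> new Bin 1
  Item 0.27 -> Bin 1 (now 0.82)
  Item 0.47 -> new Bin 2
  Item 0.18 -> Bin 1 (now 1.0)
  Item 0.46 -> Bin 2 (now 0.93)
  Item 0.35 -> new Bin 3
Total bins used = 3

3


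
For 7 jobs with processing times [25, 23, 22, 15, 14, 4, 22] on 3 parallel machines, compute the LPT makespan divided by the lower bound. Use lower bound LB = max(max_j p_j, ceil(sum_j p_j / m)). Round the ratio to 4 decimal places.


LPT order: [25, 23, 22, 22, 15, 14, 4]
Machine loads after assignment: [39, 42, 44]
LPT makespan = 44
Lower bound = max(max_job, ceil(total/3)) = max(25, 42) = 42
Ratio = 44 / 42 = 1.0476

1.0476


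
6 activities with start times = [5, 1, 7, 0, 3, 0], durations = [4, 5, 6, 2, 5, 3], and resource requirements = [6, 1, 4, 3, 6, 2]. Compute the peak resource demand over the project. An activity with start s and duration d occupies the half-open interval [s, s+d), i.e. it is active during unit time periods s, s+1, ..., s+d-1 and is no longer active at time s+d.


Each activity i is active on [start_i, start_i + duration_i).
Compute total resource usage per time slot:
  t=0: active resources = [3, 2], total = 5
  t=1: active resources = [1, 3, 2], total = 6
  t=2: active resources = [1, 2], total = 3
  t=3: active resources = [1, 6], total = 7
  t=4: active resources = [1, 6], total = 7
  t=5: active resources = [6, 1, 6], total = 13
  t=6: active resources = [6, 6], total = 12
  t=7: active resources = [6, 4, 6], total = 16
  t=8: active resources = [6, 4], total = 10
  t=9: active resources = [4], total = 4
  t=10: active resources = [4], total = 4
  t=11: active resources = [4], total = 4
  t=12: active resources = [4], total = 4
Peak resource demand = 16

16


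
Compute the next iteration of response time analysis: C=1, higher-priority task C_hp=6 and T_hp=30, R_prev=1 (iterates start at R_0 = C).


R_next = C + ceil(R_prev / T_hp) * C_hp
ceil(1 / 30) = ceil(0.0333) = 1
Interference = 1 * 6 = 6
R_next = 1 + 6 = 7

7


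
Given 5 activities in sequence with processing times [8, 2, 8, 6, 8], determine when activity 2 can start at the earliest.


Activity 2 starts after activities 1 through 1 complete.
Predecessor durations: [8]
ES = 8 = 8

8


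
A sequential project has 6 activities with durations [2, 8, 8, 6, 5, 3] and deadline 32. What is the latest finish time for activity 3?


LF(activity 3) = deadline - sum of successor durations
Successors: activities 4 through 6 with durations [6, 5, 3]
Sum of successor durations = 14
LF = 32 - 14 = 18

18


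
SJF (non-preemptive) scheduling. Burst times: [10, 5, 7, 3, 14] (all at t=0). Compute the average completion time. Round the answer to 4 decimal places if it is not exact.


SJF order (ascending): [3, 5, 7, 10, 14]
Completion times:
  Job 1: burst=3, C=3
  Job 2: burst=5, C=8
  Job 3: burst=7, C=15
  Job 4: burst=10, C=25
  Job 5: burst=14, C=39
Average completion = 90/5 = 18.0

18.0


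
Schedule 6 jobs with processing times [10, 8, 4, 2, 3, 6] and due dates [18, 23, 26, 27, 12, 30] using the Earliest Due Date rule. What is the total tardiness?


Sort by due date (EDD order): [(3, 12), (10, 18), (8, 23), (4, 26), (2, 27), (6, 30)]
Compute completion times and tardiness:
  Job 1: p=3, d=12, C=3, tardiness=max(0,3-12)=0
  Job 2: p=10, d=18, C=13, tardiness=max(0,13-18)=0
  Job 3: p=8, d=23, C=21, tardiness=max(0,21-23)=0
  Job 4: p=4, d=26, C=25, tardiness=max(0,25-26)=0
  Job 5: p=2, d=27, C=27, tardiness=max(0,27-27)=0
  Job 6: p=6, d=30, C=33, tardiness=max(0,33-30)=3
Total tardiness = 3

3


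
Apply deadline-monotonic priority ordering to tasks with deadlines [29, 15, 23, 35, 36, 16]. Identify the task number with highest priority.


Sort tasks by relative deadline (ascending):
  Task 2: deadline = 15
  Task 6: deadline = 16
  Task 3: deadline = 23
  Task 1: deadline = 29
  Task 4: deadline = 35
  Task 5: deadline = 36
Priority order (highest first): [2, 6, 3, 1, 4, 5]
Highest priority task = 2

2


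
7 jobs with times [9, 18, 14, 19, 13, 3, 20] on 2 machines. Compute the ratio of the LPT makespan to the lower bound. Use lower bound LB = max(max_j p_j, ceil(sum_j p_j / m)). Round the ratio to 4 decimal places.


LPT order: [20, 19, 18, 14, 13, 9, 3]
Machine loads after assignment: [47, 49]
LPT makespan = 49
Lower bound = max(max_job, ceil(total/2)) = max(20, 48) = 48
Ratio = 49 / 48 = 1.0208

1.0208


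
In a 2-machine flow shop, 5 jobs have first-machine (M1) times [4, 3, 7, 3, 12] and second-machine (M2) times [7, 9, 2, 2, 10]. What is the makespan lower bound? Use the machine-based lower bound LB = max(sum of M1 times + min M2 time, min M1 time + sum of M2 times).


LB1 = sum(M1 times) + min(M2 times) = 29 + 2 = 31
LB2 = min(M1 times) + sum(M2 times) = 3 + 30 = 33
Lower bound = max(LB1, LB2) = max(31, 33) = 33

33


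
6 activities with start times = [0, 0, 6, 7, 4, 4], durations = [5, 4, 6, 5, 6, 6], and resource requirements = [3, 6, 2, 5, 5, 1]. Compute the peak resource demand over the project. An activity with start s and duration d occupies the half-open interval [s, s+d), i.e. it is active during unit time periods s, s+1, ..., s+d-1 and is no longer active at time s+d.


Each activity i is active on [start_i, start_i + duration_i).
Compute total resource usage per time slot:
  t=0: active resources = [3, 6], total = 9
  t=1: active resources = [3, 6], total = 9
  t=2: active resources = [3, 6], total = 9
  t=3: active resources = [3, 6], total = 9
  t=4: active resources = [3, 5, 1], total = 9
  t=5: active resources = [5, 1], total = 6
  t=6: active resources = [2, 5, 1], total = 8
  t=7: active resources = [2, 5, 5, 1], total = 13
  t=8: active resources = [2, 5, 5, 1], total = 13
  t=9: active resources = [2, 5, 5, 1], total = 13
  t=10: active resources = [2, 5], total = 7
  t=11: active resources = [2, 5], total = 7
Peak resource demand = 13

13


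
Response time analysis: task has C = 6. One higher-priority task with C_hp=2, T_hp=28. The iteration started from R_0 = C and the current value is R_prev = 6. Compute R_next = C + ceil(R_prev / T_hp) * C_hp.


R_next = C + ceil(R_prev / T_hp) * C_hp
ceil(6 / 28) = ceil(0.2143) = 1
Interference = 1 * 2 = 2
R_next = 6 + 2 = 8

8


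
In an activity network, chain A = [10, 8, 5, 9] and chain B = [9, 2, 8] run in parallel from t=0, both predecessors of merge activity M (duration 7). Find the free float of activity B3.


ES(B3) = sum of predecessors on chain B = 11
EF(B3) = ES + duration = 11 + 8 = 19
Successor of B3 is M. ES(M) = max(sum(A), sum(B)) = max(32, 19) = 32
Free float = ES(successor) - EF(current) = 32 - 19 = 13

13


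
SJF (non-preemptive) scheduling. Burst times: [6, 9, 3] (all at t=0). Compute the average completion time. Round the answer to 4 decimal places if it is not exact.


SJF order (ascending): [3, 6, 9]
Completion times:
  Job 1: burst=3, C=3
  Job 2: burst=6, C=9
  Job 3: burst=9, C=18
Average completion = 30/3 = 10.0

10.0


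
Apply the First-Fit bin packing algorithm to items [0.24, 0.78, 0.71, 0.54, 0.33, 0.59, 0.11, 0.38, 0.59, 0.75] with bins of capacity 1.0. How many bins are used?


Place items sequentially using First-Fit:
  Item 0.24 -> new Bin 1
  Item 0.78 -> new Bin 2
  Item 0.71 -> Bin 1 (now 0.95)
  Item 0.54 -> new Bin 3
  Item 0.33 -> Bin 3 (now 0.87)
  Item 0.59 -> new Bin 4
  Item 0.11 -> Bin 2 (now 0.89)
  Item 0.38 -> Bin 4 (now 0.97)
  Item 0.59 -> new Bin 5
  Item 0.75 -> new Bin 6
Total bins used = 6

6


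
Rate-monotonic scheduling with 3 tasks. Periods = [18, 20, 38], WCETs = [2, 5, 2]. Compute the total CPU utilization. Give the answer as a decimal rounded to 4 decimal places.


Compute individual utilizations (exact fractions):
  Task 1: C/T = 2/18 = 1/9 (approx. 0.1111)
  Task 2: C/T = 5/20 = 1/4 (approx. 0.25)
  Task 3: C/T = 2/38 = 1/19 (approx. 0.0526)
Total utilization U = 1/9 + 1/4 + 1/19 = 283/684
Rounded to 4 decimal places: U = 0.4137
RM (Liu & Layland) bound for 3 tasks = 0.779763; compare with U = 283/684 (approx. 0.413743)
U <= bound, so schedulable by RM sufficient condition.

0.4137


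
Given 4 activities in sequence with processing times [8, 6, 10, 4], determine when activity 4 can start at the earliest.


Activity 4 starts after activities 1 through 3 complete.
Predecessor durations: [8, 6, 10]
ES = 8 + 6 + 10 = 24

24


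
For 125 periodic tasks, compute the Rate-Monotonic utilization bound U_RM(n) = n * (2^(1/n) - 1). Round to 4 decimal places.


Compute 2^(1/125) = 1.0055605804
Subtract 1: 1.0055605804 - 1 = 0.0055605804
Multiply by n: 125 * 0.0055605804 = 0.6950725500
Round to 4 dp: 0.6951

0.6951


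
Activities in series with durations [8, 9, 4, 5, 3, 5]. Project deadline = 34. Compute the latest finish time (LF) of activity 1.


LF(activity 1) = deadline - sum of successor durations
Successors: activities 2 through 6 with durations [9, 4, 5, 3, 5]
Sum of successor durations = 26
LF = 34 - 26 = 8

8


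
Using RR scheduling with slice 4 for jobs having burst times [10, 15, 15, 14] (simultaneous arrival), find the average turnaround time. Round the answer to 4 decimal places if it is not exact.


Time quantum = 4
Execution trace:
  J1 runs 4 units, time = 4
  J2 runs 4 units, time = 8
  J3 runs 4 units, time = 12
  J4 runs 4 units, time = 16
  J1 runs 4 units, time = 20
  J2 runs 4 units, time = 24
  J3 runs 4 units, time = 28
  J4 runs 4 units, time = 32
  J1 runs 2 units, time = 34
  J2 runs 4 units, time = 38
  J3 runs 4 units, time = 42
  J4 runs 4 units, time = 46
  J2 runs 3 units, time = 49
  J3 runs 3 units, time = 52
  J4 runs 2 units, time = 54
Finish times: [34, 49, 52, 54]
Average turnaround = 189/4 = 47.25

47.25


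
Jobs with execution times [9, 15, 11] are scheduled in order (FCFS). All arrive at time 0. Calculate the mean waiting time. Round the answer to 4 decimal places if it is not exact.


FCFS order (as given): [9, 15, 11]
Waiting times:
  Job 1: wait = 0
  Job 2: wait = 9
  Job 3: wait = 24
Sum of waiting times = 33
Average waiting time = 33/3 = 11.0

11.0


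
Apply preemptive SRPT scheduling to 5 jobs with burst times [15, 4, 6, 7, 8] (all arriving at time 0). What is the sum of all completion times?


Since all jobs arrive at t=0, SRPT equals SPT ordering.
SPT order: [4, 6, 7, 8, 15]
Completion times:
  Job 1: p=4, C=4
  Job 2: p=6, C=10
  Job 3: p=7, C=17
  Job 4: p=8, C=25
  Job 5: p=15, C=40
Total completion time = 4 + 10 + 17 + 25 + 40 = 96

96


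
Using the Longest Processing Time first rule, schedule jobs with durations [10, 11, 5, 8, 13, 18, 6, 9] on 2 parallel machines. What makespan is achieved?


Sort jobs in decreasing order (LPT): [18, 13, 11, 10, 9, 8, 6, 5]
Assign each job to the least loaded machine:
  Machine 1: jobs [18, 10, 8, 5], load = 41
  Machine 2: jobs [13, 11, 9, 6], load = 39
Makespan = max load = 41

41


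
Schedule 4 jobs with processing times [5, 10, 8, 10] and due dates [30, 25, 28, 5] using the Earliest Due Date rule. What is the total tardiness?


Sort by due date (EDD order): [(10, 5), (10, 25), (8, 28), (5, 30)]
Compute completion times and tardiness:
  Job 1: p=10, d=5, C=10, tardiness=max(0,10-5)=5
  Job 2: p=10, d=25, C=20, tardiness=max(0,20-25)=0
  Job 3: p=8, d=28, C=28, tardiness=max(0,28-28)=0
  Job 4: p=5, d=30, C=33, tardiness=max(0,33-30)=3
Total tardiness = 8

8


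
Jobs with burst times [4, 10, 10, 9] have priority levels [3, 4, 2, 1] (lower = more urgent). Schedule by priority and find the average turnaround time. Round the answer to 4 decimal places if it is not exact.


Sort by priority (ascending = highest first):
Order: [(1, 9), (2, 10), (3, 4), (4, 10)]
Completion times:
  Priority 1, burst=9, C=9
  Priority 2, burst=10, C=19
  Priority 3, burst=4, C=23
  Priority 4, burst=10, C=33
Average turnaround = 84/4 = 21.0

21.0


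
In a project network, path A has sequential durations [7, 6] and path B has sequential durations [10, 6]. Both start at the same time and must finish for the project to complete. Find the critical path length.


Path A total = 7 + 6 = 13
Path B total = 10 + 6 = 16
Critical path = longest path = max(13, 16) = 16

16


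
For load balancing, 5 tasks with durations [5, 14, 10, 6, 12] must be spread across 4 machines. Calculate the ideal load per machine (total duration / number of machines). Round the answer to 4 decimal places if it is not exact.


Total processing time = 5 + 14 + 10 + 6 + 12 = 47
Number of machines = 4
Ideal balanced load = 47 / 4 = 11.75

11.75


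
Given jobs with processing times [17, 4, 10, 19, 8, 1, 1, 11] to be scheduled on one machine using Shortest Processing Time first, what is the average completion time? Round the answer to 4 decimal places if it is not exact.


Sort jobs by processing time (SPT order): [1, 1, 4, 8, 10, 11, 17, 19]
Compute completion times sequentially:
  Job 1: processing = 1, completes at 1
  Job 2: processing = 1, completes at 2
  Job 3: processing = 4, completes at 6
  Job 4: processing = 8, completes at 14
  Job 5: processing = 10, completes at 24
  Job 6: processing = 11, completes at 35
  Job 7: processing = 17, completes at 52
  Job 8: processing = 19, completes at 71
Sum of completion times = 205
Average completion time = 205/8 = 25.625

25.625


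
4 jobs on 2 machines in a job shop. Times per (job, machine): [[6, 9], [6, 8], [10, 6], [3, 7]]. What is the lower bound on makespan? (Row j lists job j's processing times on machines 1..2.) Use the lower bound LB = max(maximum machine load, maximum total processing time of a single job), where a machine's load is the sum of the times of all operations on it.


Machine loads:
  Machine 1: 6 + 6 + 10 + 3 = 25
  Machine 2: 9 + 8 + 6 + 7 = 30
Max machine load = 30
Job totals:
  Job 1: 15
  Job 2: 14
  Job 3: 16
  Job 4: 10
Max job total = 16
Lower bound = max(30, 16) = 30

30


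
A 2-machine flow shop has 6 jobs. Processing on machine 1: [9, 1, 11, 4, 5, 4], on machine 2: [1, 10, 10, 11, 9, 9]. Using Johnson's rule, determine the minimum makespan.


Apply Johnson's rule:
  Group 1 (a <= b): [(2, 1, 10), (4, 4, 11), (6, 4, 9), (5, 5, 9)]
  Group 2 (a > b): [(3, 11, 10), (1, 9, 1)]
Optimal job order: [2, 4, 6, 5, 3, 1]
Schedule:
  Job 2: M1 done at 1, M2 done at 11
  Job 4: M1 done at 5, M2 done at 22
  Job 6: M1 done at 9, M2 done at 31
  Job 5: M1 done at 14, M2 done at 40
  Job 3: M1 done at 25, M2 done at 50
  Job 1: M1 done at 34, M2 done at 51
Makespan = 51

51


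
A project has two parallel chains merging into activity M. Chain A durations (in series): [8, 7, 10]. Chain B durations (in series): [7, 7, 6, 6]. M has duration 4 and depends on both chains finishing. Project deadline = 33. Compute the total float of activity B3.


Forward pass: ES(B3) = sum of predecessors on chain B = 14
EF = ES + duration = 14 + 6 = 20
Backward pass: LF(M) = deadline = 33; LS(M) = 33 - 4 = 29
LF(B3) = LS(M) - sum(successors on chain B) = 29 - 6 = 23
LS = LF - duration = 23 - 6 = 17
Total float = LS - ES = 17 - 14 = 3

3


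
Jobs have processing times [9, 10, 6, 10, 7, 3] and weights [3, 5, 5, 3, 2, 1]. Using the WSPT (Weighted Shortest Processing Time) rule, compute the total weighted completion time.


Compute p/w ratios and sort ascending (WSPT): [(6, 5), (10, 5), (9, 3), (3, 1), (10, 3), (7, 2)]
Compute weighted completion times:
  Job (p=6,w=5): C=6, w*C=5*6=30
  Job (p=10,w=5): C=16, w*C=5*16=80
  Job (p=9,w=3): C=25, w*C=3*25=75
  Job (p=3,w=1): C=28, w*C=1*28=28
  Job (p=10,w=3): C=38, w*C=3*38=114
  Job (p=7,w=2): C=45, w*C=2*45=90
Total weighted completion time = 417

417
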